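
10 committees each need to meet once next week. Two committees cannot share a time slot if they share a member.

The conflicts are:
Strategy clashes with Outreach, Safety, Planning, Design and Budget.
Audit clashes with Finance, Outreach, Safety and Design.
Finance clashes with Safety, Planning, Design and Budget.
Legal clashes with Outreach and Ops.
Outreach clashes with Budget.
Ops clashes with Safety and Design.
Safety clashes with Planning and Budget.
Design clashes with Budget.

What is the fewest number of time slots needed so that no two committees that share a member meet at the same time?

Strategy, Outreach, Budget all conflict with each other, so at least 3 time slots are needed.
3 time slots suffice: Strategy=3, Audit=2, Finance=3, Legal=3, Outreach=1, Ops=2, Safety=1, Planning=2, Design=1, Budget=2. No two conflicting committees share a time slot.

3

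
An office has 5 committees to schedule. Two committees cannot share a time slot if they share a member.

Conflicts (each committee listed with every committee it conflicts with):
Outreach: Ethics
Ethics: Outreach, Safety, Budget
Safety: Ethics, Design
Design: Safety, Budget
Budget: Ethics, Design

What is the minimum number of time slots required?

Outreach and Ethics conflict, so at least 2 time slots are needed.
A valid assignment using 2 time slots: Outreach=2, Ethics=1, Safety=2, Design=1, Budget=2. Each listed conflict is separated.

2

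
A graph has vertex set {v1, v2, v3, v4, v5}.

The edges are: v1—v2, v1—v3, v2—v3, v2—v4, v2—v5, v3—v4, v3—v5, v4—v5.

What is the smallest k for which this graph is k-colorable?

4

v2, v3, v4, v5 are mutually adjacent (a clique of size 4), so at least 4 colors are needed.
One proper 4-coloring: v1=G, v2=R, v3=B, v4=G, v5=Y. Each edge has distinct colors on its endpoints.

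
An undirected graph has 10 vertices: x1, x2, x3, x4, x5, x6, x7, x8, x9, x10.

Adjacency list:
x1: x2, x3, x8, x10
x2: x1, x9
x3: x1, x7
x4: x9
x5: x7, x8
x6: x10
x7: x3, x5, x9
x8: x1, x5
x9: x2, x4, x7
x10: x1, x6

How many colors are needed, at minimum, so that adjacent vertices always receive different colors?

3

The cycle x1-x2-x9-x7-x3-x1 has odd length 5, so it cannot be 2-colored; at least 3 colors are needed.
3 colors suffice: color 1 → {x1, x5, x6, x9}; color 2 → {x2, x4, x7, x8, x10}; color 3 → {x3}. No two adjacent vertices share a color.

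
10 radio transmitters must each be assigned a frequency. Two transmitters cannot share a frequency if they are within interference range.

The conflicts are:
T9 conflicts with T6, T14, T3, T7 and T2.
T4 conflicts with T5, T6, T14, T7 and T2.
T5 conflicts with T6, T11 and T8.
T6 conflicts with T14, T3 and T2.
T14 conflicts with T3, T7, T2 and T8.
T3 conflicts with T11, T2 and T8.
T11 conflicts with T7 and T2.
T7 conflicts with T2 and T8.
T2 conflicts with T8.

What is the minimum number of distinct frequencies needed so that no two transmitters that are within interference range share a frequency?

T9, T6, T14, T3, T2 are mutually in conflict, so at least 5 frequencies are needed.
5 frequencies suffice: frequency 1 → {T5, T2}; frequency 2 → {T14, T11}; frequency 3 → {T3, T7}; frequency 4 → {T6, T8}; frequency 5 → {T9, T4}. Each listed conflict is separated.

5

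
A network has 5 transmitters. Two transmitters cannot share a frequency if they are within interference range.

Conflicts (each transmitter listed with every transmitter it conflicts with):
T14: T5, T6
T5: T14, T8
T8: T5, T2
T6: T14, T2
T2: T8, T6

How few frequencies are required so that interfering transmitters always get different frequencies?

The cycle T14-T6-T2-T8-T5-T14 has odd length 5, so it cannot be 2-colored; at least 3 frequencies are needed.
Using 3 frequencies: T14=1, T5=3, T8=2, T6=2, T2=1. No two conflicting transmitters share a frequency.

3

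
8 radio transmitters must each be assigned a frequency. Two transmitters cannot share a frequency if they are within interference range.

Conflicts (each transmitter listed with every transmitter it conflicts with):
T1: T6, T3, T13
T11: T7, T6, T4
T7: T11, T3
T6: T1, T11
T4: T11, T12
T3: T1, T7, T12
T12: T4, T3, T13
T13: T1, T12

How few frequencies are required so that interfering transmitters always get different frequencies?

The cycle T11-T4-T12-T3-T7-T11 has odd length 5, so it cannot be 2-colored; at least 3 frequencies are needed.
A valid assignment using 3 frequencies: T1=1, T11=1, T7=3, T6=2, T4=2, T3=2, T12=1, T13=2. No two conflicting transmitters share a frequency.

3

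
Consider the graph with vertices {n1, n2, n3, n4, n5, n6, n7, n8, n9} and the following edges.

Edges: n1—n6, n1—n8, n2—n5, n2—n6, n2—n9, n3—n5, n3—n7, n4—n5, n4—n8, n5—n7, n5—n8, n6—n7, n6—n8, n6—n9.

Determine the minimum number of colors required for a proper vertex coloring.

3

n4, n5, n8 form a triangle, so at least 3 colors are needed.
One proper 3-coloring: n1=G, n2=B, n3=G, n4=G, n5=R, n6=R, n7=B, n8=B, n9=G. Each edge has distinct colors on its endpoints.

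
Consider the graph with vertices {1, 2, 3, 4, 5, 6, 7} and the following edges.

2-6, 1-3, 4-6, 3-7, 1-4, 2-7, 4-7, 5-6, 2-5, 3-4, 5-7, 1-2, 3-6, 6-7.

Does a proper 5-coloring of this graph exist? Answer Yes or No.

Yes

The chromatic number is 4. 3, 4, 6, 7 form a clique, so at least 4 colors are needed.
4 colors suffice: 1=red, 2=green, 3=yellow, 4=green, 5=yellow, 6=blue, 7=red.
Since 5 ≥ 4, a proper 5-coloring certainly exists.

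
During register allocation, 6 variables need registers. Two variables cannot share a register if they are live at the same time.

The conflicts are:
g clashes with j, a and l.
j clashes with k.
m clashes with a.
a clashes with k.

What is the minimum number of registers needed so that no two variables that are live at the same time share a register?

2

g and a conflict, so at least 2 registers are needed.
2 registers suffice: register 1 → {j, a, l}; register 2 → {g, m, k}. No two conflicting variables share a register.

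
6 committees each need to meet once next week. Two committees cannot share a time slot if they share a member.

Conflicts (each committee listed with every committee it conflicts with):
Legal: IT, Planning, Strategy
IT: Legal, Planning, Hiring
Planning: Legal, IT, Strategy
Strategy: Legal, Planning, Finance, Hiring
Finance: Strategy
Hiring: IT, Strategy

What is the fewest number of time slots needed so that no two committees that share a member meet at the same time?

Legal, IT, Planning are mutually in conflict, so at least 3 time slots are needed.
3 time slots suffice: time slot 1 → {IT, Strategy}; time slot 2 → {Planning, Finance, Hiring}; time slot 3 → {Legal}. No two conflicting committees share a time slot.

3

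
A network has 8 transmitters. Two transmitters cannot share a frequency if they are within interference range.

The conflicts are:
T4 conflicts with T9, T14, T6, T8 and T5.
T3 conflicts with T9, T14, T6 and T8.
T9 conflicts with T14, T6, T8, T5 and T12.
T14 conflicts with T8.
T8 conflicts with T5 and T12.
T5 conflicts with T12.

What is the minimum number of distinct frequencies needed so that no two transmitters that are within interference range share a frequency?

T3, T9, T14, T8 pairwise conflict, so at least 4 frequencies are needed.
Using 4 frequencies: T4=3, T3=3, T9=1, T14=4, T6=2, T8=2, T5=4, T12=3. No two conflicting transmitters share a frequency.

4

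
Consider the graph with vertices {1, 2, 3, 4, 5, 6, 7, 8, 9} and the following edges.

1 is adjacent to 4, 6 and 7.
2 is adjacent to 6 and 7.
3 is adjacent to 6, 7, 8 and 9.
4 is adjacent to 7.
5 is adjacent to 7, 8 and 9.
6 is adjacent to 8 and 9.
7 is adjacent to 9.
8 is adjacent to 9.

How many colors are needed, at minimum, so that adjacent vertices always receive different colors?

4

3, 6, 8, 9 are pairwise adjacent (a clique of size 4), so at least 4 colors are needed.
4 colors suffice: color a → {6, 7}; color b → {1, 2, 9}; color c → {3, 4, 5}; color d → {8}. Every edge joins two different colors.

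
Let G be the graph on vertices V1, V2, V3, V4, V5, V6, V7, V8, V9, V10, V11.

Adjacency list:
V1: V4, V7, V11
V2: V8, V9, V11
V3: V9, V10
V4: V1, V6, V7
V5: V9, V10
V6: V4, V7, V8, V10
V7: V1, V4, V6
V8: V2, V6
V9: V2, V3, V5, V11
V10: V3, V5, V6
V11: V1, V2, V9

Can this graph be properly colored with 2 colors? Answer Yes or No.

No

V1, V4, V7 are pairwise adjacent, so at least 3 colors are needed.
So 2 colors are not enough.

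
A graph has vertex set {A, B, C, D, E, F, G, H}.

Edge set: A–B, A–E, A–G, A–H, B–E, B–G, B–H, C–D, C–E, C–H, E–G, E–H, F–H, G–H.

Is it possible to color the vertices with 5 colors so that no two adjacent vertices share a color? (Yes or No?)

The chromatic number is 5. A, B, E, G, H are mutually adjacent (a clique of size 5), so at least 5 colors are needed.
5 colors suffice: color red → {D, H}; color blue → {E, F}; color green → {B, C}; color yellow → {A}; color purple → {G}.
That is already a proper 5-coloring.

Yes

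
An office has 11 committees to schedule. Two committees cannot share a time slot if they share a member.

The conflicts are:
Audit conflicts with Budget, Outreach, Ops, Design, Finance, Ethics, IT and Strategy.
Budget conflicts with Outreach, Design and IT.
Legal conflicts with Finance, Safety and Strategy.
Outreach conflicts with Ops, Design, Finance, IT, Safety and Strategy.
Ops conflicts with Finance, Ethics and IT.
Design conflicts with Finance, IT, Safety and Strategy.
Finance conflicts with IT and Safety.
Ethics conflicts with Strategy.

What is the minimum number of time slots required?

Audit, Outreach, Ops, Finance, IT all conflict with each other, so at least 5 time slots are needed.
A valid assignment using 5 time slots: Audit=2, Budget=3, Legal=1, Outreach=1, Ops=4, Design=4, Finance=3, Ethics=1, IT=5, Safety=2, Strategy=3. Every pair that conflicts lands in different time slots.

5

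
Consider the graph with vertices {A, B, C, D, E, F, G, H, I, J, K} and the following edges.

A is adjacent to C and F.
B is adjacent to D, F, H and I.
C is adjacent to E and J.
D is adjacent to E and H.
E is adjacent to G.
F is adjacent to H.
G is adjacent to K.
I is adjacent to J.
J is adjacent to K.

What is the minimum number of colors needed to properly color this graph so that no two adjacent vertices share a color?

3

B, D, H are pairwise adjacent, so at least 3 colors are needed.
One proper 3-coloring: A=red, B=red, C=blue, D=blue, E=red, F=blue, G=blue, H=green, I=blue, J=red, K=green. Every edge joins two different colors.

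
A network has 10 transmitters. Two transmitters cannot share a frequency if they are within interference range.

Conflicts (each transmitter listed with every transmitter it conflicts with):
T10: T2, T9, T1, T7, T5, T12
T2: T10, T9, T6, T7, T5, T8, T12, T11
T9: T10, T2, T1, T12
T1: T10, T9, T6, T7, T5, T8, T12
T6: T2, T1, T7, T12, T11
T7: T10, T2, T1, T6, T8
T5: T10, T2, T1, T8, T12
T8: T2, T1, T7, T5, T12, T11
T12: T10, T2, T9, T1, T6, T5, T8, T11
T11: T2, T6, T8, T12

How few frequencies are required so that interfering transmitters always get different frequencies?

T10, T2, T5, T12 all conflict with each other, so at least 4 frequencies are needed.
A valid assignment using 4 frequencies: T10=3, T2=2, T9=4, T1=2, T6=3, T7=1, T5=4, T8=3, T12=1, T11=4. No two conflicting transmitters share a frequency.

4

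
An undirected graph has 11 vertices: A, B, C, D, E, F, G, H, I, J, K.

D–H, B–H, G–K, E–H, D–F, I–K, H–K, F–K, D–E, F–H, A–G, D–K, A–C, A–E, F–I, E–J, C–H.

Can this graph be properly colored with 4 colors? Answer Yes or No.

Yes

The chromatic number is 4. D, F, H, K form a clique, so at least 4 colors are needed.
4 colors suffice: color red → {A, H, I, J}; color blue → {B, C, E, K}; color green → {D, G}; color yellow → {F}.
That is already a proper 4-coloring.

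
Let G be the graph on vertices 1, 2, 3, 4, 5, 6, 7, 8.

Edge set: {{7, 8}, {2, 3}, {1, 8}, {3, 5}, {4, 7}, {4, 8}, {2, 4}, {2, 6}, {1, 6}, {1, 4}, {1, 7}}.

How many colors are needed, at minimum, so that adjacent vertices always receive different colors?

1, 4, 7, 8 are mutually adjacent (a clique of size 4), so at least 4 colors are needed.
4 colors suffice: 1=blue, 2=blue, 3=red, 4=red, 5=blue, 6=red, 7=green, 8=yellow. Each edge has distinct colors on its endpoints.

4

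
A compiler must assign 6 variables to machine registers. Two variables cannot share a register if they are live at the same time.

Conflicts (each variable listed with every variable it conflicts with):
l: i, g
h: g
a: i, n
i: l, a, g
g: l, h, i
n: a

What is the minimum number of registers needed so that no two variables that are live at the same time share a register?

l, i, g are mutually in conflict, so at least 3 registers are needed.
Using 3 registers: l=3, h=1, a=2, i=1, g=2, n=1. No two conflicting variables share a register.

3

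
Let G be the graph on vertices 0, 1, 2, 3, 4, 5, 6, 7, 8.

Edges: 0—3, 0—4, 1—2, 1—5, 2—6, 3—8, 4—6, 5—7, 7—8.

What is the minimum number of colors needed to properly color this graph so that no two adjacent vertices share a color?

3

The cycle 7-5-1-2-6-4-0-3-8-7 has odd length 9, so it cannot be 2-colored; at least 3 colors are needed.
3 colors suffice: 0=a, 1=a, 2=b, 3=c, 4=b, 5=b, 6=a, 7=a, 8=b. Each edge has distinct colors on its endpoints.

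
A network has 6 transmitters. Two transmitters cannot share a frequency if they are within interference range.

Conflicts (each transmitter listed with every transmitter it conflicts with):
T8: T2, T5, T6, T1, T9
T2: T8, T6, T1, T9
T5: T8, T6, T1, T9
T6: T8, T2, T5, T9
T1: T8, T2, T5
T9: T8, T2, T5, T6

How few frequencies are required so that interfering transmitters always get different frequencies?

4

T8, T2, T6, T9 all conflict with each other, so at least 4 frequencies are needed.
Using 4 frequencies: T8=1, T2=2, T5=2, T6=4, T1=3, T9=3. No two conflicting transmitters share a frequency.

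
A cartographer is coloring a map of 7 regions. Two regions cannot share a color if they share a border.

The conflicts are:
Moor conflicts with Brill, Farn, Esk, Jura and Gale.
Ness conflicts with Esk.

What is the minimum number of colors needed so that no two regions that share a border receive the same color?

2

Moor and Jura conflict, so at least 2 colors are needed.
2 colors suffice: Moor=1, Brill=2, Ness=1, Farn=2, Esk=2, Jura=2, Gale=2. Each listed conflict is separated.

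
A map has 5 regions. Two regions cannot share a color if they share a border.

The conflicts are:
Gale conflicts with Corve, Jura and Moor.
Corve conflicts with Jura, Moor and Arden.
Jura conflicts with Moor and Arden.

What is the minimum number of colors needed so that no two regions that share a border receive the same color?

Gale, Corve, Jura, Moor pairwise conflict, so at least 4 colors are needed.
4 colors suffice: Gale=3, Corve=1, Jura=2, Moor=4, Arden=3. No two conflicting regions share a color.

4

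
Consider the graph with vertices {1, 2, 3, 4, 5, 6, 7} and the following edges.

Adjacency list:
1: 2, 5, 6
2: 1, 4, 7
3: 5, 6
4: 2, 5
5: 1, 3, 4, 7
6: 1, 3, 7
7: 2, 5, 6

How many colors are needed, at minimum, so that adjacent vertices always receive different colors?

2

2 and 4 are adjacent, so at least 2 colors are needed.
2 colors suffice: 1=b, 2=a, 3=b, 4=b, 5=a, 6=a, 7=b. Every edge joins two different colors.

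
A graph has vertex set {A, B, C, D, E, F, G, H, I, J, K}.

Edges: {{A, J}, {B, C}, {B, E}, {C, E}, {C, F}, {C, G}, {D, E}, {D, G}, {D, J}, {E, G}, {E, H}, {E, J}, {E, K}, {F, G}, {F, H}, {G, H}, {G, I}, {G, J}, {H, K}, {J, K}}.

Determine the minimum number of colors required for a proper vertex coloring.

D, E, G, J are pairwise adjacent (a clique of size 4), so at least 4 colors are needed.
4 colors suffice: color 1 → {A, B, G, K}; color 2 → {E, F, I}; color 3 → {C, H, J}; color 4 → {D}. Every edge joins two different colors.

4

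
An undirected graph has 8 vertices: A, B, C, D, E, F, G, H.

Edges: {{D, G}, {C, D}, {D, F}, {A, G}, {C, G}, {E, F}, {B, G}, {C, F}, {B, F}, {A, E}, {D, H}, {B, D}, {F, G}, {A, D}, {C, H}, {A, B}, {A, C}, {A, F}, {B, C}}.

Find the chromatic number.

A, B, C, D, F, G form a clique, so at least 6 colors are needed.
A valid assignment using 6 colors: A=4, B=6, C=3, D=2, E=2, F=1, G=5, H=1. Every edge joins two different colors.

6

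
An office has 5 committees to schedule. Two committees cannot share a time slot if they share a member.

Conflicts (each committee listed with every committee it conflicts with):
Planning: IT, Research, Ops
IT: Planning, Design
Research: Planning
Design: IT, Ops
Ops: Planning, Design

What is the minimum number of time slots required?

IT and Design conflict, so at least 2 time slots are needed.
2 time slots suffice: Planning=1, IT=2, Research=2, Design=1, Ops=2. No two conflicting committees share a time slot.

2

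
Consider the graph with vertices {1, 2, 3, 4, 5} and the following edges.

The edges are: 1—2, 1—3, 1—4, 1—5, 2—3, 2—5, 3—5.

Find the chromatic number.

1, 2, 3, 5 form a clique, so at least 4 colors are needed.
4 colors suffice: 1=a, 2=b, 3=d, 4=b, 5=c. Every edge joins two different colors.

4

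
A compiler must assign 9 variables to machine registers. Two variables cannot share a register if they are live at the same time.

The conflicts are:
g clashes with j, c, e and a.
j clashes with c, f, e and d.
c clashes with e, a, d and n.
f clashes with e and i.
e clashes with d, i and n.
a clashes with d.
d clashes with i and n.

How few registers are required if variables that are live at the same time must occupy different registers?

4

c, e, d, n pairwise conflict, so at least 4 registers are needed.
4 registers suffice: g=2, j=4, c=3, f=2, e=1, a=1, d=2, i=3, n=4. Each listed conflict is separated.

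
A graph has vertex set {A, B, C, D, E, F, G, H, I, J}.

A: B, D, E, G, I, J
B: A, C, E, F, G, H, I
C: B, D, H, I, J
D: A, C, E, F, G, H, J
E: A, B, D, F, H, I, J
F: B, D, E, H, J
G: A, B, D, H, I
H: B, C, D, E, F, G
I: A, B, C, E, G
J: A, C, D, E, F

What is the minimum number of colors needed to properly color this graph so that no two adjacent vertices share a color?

D, E, F, H are mutually adjacent (a clique of size 4), so at least 4 colors are needed.
4 colors suffice: A=3, B=1, C=2, D=1, E=2, F=3, G=2, H=4, I=4, J=4. Each edge has distinct colors on its endpoints.

4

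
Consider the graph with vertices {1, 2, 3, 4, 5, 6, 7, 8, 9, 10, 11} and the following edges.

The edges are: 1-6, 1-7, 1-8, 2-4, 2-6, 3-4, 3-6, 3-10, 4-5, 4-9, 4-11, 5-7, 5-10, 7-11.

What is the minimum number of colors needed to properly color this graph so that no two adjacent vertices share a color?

1 and 6 are adjacent, so at least 2 colors are needed.
2 colors suffice: 1=b, 2=b, 3=b, 4=a, 5=b, 6=a, 7=a, 8=a, 9=b, 10=a, 11=b. No two adjacent vertices share a color.

2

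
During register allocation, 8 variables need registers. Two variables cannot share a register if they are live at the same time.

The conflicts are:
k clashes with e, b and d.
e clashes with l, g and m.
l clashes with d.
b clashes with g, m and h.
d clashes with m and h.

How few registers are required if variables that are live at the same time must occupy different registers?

k and d conflict, so at least 2 registers are needed.
2 registers suffice: register 1 → {e, b, d}; register 2 → {k, l, g, m, h}. Every pair that conflicts lands in different registers.

2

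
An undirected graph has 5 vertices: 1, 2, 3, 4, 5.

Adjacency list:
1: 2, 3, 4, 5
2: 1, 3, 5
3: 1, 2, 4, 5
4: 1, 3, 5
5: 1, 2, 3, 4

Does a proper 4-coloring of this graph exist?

The chromatic number is 4. 1, 3, 4, 5 are pairwise adjacent (a clique of size 4), so at least 4 colors are needed.
4 colors suffice: color red → {3}; color blue → {5}; color green → {1}; color yellow → {2, 4}.
That is already a proper 4-coloring.

Yes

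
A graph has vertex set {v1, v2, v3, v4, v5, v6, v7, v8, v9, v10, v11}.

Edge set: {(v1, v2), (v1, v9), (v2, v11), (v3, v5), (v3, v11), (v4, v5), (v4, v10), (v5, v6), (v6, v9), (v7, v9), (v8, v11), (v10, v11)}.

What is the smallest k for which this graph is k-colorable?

3

The cycle v4-v5-v3-v11-v10-v4 has odd length 5, so it cannot be 2-colored; at least 3 colors are needed.
3 colors suffice: color R → {v5, v9, v11}; color B → {v1, v3, v6, v7, v8, v10}; color G → {v2, v4}. Each edge has distinct colors on its endpoints.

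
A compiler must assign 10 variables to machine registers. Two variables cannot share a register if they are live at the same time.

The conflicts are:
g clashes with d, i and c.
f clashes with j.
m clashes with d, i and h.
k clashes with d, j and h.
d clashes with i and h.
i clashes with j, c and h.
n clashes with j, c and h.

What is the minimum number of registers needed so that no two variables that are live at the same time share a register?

4

m, d, i, h all conflict with each other, so at least 4 registers are needed.
4 registers suffice: register 1 → {f, k, i, n}; register 2 → {j, c, h}; register 3 → {d}; register 4 → {g, m}. Each listed conflict is separated.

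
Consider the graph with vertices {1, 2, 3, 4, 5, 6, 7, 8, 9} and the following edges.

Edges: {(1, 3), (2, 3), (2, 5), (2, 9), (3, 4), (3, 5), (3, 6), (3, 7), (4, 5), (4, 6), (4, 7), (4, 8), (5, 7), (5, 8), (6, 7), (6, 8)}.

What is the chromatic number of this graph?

3, 4, 6, 7 are mutually adjacent (a clique of size 4), so at least 4 colors are needed.
4 colors suffice: color a → {3, 8, 9}; color b → {1, 5, 6}; color c → {2, 4}; color d → {7}. No two adjacent vertices share a color.

4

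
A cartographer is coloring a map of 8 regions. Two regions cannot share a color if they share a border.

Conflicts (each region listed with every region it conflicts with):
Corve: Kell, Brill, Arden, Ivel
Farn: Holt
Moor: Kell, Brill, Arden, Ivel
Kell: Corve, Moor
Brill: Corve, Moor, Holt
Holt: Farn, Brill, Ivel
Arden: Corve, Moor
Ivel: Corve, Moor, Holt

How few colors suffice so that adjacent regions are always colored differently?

Holt and Ivel conflict, so at least 2 colors are needed.
One proper 2-coloring: Corve=1, Farn=2, Moor=1, Kell=2, Brill=2, Holt=1, Arden=2, Ivel=2. No two conflicting regions share a color.

2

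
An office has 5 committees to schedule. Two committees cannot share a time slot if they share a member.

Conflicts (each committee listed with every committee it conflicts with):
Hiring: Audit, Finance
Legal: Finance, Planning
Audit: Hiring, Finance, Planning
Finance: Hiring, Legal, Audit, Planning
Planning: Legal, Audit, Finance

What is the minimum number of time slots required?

Hiring, Audit, Finance are mutually in conflict, so at least 3 time slots are needed.
A valid assignment using 3 time slots: Hiring=2, Legal=3, Audit=3, Finance=1, Planning=2. Each listed conflict is separated.

3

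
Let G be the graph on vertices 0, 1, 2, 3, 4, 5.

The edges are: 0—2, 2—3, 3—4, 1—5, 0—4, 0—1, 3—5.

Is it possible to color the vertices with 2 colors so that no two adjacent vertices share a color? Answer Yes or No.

The cycle 1-0-4-3-5-1 has odd length 5, so it cannot be 2-colored; at least 3 colors are needed.
So 2 colors are not enough.

No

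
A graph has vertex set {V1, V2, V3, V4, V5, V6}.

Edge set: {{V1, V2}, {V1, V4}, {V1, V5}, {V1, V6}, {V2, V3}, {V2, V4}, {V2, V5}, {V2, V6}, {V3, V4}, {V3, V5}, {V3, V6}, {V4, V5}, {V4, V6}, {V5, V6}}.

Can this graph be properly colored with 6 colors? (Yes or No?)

Yes

The chromatic number is 5. V1, V2, V4, V5, V6 are pairwise adjacent (a clique of size 5), so at least 5 colors are needed.
5 colors suffice: color R → {V5}; color B → {V4}; color G → {V6}; color Y → {V2}; color P → {V1, V3}.
Since 6 ≥ 5, a proper 6-coloring certainly exists.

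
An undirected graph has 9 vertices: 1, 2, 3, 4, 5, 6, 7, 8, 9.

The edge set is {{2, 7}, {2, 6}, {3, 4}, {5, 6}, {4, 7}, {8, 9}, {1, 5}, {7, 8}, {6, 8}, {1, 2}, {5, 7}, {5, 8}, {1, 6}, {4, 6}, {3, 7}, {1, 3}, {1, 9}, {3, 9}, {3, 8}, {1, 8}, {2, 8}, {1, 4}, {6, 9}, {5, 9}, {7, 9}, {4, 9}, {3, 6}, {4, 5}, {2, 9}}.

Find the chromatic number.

1, 3, 4, 6, 9 are pairwise adjacent (a clique of size 5), so at least 5 colors are needed.
5 colors suffice: color red → {9}; color blue → {1, 7}; color green → {6}; color yellow → {4, 8}; color purple → {2, 3, 5}. Each edge has distinct colors on its endpoints.

5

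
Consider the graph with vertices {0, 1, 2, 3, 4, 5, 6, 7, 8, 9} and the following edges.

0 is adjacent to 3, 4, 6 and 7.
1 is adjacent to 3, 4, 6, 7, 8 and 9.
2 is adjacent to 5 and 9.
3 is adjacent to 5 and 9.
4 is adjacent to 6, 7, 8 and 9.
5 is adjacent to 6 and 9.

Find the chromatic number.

3

3, 5, 9 are pairwise adjacent, so at least 3 colors are needed.
A valid assignment using 3 colors: 0=a, 1=a, 2=b, 3=b, 4=b, 5=a, 6=c, 7=c, 8=c, 9=c. Every edge joins two different colors.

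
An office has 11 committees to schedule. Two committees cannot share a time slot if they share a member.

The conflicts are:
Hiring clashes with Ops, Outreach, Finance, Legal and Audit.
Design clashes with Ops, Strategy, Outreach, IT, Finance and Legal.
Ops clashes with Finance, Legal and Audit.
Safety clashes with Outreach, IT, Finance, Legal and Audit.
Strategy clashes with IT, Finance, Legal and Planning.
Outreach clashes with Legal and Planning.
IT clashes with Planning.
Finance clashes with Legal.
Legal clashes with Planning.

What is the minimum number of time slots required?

Hiring, Ops, Finance, Legal are mutually in conflict, so at least 4 time slots are needed.
4 time slots suffice: time slot 1 → {IT, Legal, Audit}; time slot 2 → {Outreach, Finance}; time slot 3 → {Hiring, Design, Safety, Planning}; time slot 4 → {Ops, Strategy}. Each listed conflict is separated.

4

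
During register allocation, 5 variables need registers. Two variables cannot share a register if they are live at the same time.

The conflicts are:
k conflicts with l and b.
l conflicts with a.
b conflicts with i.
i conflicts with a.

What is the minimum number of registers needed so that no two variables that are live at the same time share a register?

The cycle b-i-a-l-k-b has odd length 5, so it cannot be 2-colored; at least 3 registers are needed.
Using 3 registers: k=3, l=2, b=1, i=2, a=1. Each listed conflict is separated.

3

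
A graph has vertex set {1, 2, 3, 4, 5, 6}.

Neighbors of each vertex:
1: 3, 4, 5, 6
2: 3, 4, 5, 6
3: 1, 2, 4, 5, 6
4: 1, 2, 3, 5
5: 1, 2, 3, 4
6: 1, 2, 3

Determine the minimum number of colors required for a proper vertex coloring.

4

2, 3, 4, 5 are mutually adjacent (a clique of size 4), so at least 4 colors are needed.
One proper 4-coloring: 1=d, 2=d, 3=a, 4=b, 5=c, 6=b. Every edge joins two different colors.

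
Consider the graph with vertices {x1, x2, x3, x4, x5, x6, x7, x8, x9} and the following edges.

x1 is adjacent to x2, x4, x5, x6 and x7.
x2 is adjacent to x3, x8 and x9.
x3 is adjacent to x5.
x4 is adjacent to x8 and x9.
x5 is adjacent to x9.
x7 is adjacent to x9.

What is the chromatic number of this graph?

2

x1 and x2 are adjacent, so at least 2 colors are needed.
2 colors suffice: x1=1, x2=2, x3=1, x4=2, x5=2, x6=2, x7=2, x8=1, x9=1. No two adjacent vertices share a color.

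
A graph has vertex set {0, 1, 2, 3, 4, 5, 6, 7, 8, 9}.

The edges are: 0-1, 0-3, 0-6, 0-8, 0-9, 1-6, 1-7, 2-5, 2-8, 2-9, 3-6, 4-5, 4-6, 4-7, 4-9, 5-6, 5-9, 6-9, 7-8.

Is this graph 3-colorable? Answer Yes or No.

4, 5, 6, 9 are pairwise adjacent (a clique of size 4), so at least 4 colors are needed.
So 3 colors are not enough.

No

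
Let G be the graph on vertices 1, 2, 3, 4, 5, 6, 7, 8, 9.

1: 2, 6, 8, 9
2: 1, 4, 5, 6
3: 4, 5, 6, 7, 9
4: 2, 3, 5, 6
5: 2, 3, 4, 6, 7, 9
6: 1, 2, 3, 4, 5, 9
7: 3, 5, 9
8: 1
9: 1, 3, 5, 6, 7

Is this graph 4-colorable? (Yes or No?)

Yes

The chromatic number is 4. 3, 5, 6, 9 form a clique, so at least 4 colors are needed.
4 colors suffice: color a → {6, 7, 8}; color b → {1, 5}; color c → {4, 9}; color d → {2, 3}.
That is already a proper 4-coloring.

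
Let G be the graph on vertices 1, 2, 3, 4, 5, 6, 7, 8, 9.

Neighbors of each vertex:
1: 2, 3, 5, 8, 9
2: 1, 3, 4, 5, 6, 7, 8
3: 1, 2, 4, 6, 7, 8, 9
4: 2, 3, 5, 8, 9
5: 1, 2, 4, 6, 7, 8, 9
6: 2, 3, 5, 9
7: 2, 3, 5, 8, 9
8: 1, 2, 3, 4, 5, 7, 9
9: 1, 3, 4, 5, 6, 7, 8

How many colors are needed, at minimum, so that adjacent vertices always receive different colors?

4

5, 7, 8, 9 form a clique, so at least 4 colors are needed.
4 colors suffice: color a → {3, 5}; color b → {2, 9}; color c → {6, 8}; color d → {1, 4, 7}. Each edge has distinct colors on its endpoints.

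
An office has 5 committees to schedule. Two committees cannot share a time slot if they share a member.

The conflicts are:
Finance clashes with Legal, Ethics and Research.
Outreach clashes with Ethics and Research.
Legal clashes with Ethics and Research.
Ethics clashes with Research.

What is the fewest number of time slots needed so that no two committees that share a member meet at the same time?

Finance, Legal, Ethics, Research pairwise conflict, so at least 4 time slots are needed.
4 time slots suffice: Finance=3, Outreach=3, Legal=4, Ethics=1, Research=2. Every pair that conflicts lands in different time slots.

4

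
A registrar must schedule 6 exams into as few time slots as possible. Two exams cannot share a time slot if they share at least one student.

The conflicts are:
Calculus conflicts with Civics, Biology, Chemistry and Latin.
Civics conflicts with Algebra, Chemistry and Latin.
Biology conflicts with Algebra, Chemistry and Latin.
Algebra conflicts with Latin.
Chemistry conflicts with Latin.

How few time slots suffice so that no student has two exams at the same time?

4

Calculus, Civics, Chemistry, Latin all conflict with each other, so at least 4 time slots are needed.
Using 4 time slots: Calculus=3, Civics=2, Biology=2, Algebra=3, Chemistry=4, Latin=1. No two conflicting exams share a time slot.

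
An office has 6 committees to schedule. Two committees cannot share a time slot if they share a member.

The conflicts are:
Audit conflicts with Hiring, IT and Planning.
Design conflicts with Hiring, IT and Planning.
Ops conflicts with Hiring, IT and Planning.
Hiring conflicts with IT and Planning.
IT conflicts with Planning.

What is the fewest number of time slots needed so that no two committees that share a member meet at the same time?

4

Design, Hiring, IT, Planning are mutually in conflict, so at least 4 time slots are needed.
A valid assignment using 4 time slots: Audit=4, Design=4, Ops=4, Hiring=2, IT=3, Planning=1. Each listed conflict is separated.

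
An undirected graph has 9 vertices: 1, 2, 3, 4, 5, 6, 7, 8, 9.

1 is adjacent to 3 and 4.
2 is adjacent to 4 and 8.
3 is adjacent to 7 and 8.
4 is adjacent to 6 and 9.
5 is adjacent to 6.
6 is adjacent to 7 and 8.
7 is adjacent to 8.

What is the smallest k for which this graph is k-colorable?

6, 7, 8 form a triangle, so at least 3 colors are needed.
3 colors suffice: color a → {2, 3, 6, 9}; color b → {4, 5, 8}; color c → {1, 7}. Each edge has distinct colors on its endpoints.

3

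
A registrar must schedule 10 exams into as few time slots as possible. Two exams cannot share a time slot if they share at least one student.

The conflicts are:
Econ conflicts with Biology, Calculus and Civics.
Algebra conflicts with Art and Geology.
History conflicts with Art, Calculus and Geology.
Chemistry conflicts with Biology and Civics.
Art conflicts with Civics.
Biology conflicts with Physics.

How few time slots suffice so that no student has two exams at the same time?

The cycle History-Calculus-Econ-Civics-Art-History has odd length 5, so it cannot be 2-colored; at least 3 time slots are needed.
Using 3 time slots: Econ=1, Algebra=2, History=2, Chemistry=1, Art=1, Biology=2, Calculus=3, Civics=2, Geology=1, Physics=1. Each listed conflict is separated.

3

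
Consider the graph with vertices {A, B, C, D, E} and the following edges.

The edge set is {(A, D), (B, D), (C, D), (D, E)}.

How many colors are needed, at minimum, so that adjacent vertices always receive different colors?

2

C and D are adjacent, so at least 2 colors are needed.
2 colors suffice: A=2, B=2, C=2, D=1, E=2. Each edge has distinct colors on its endpoints.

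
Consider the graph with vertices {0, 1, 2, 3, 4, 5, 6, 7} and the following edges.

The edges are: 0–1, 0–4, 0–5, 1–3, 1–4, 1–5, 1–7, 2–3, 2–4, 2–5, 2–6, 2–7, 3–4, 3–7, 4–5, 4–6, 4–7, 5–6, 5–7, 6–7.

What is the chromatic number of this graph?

5

2, 4, 5, 6, 7 form a clique, so at least 5 colors are needed.
5 colors suffice: color a → {4}; color b → {0, 7}; color c → {3, 5}; color d → {1, 2}; color e → {6}. Every edge joins two different colors.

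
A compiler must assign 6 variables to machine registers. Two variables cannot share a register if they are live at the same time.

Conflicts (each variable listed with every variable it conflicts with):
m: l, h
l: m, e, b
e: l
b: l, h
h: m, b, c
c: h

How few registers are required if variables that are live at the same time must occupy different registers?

m and l conflict, so at least 2 registers are needed.
2 registers suffice: register 1 → {l, h}; register 2 → {m, e, b, c}. Every pair that conflicts lands in different registers.

2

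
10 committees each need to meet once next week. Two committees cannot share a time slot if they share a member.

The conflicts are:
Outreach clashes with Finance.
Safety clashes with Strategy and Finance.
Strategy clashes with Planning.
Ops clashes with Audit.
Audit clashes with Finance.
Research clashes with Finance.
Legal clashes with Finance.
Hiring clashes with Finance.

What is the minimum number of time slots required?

2

Outreach and Finance conflict, so at least 2 time slots are needed.
Using 2 time slots: Outreach=2, Safety=2, Strategy=1, Ops=1, Planning=2, Audit=2, Research=2, Legal=2, Hiring=2, Finance=1. Each listed conflict is separated.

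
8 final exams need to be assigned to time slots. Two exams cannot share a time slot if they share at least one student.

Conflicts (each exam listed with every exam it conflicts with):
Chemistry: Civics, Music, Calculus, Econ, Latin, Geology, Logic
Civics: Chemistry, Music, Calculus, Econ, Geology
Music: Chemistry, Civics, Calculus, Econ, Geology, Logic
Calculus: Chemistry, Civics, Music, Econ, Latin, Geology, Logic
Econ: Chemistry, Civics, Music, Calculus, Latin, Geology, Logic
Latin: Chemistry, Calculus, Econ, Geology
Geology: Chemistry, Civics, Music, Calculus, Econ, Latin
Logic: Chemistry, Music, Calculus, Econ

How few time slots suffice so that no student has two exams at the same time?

6

Chemistry, Civics, Music, Calculus, Econ, Geology pairwise conflict, so at least 6 time slots are needed.
A valid assignment using 6 time slots: Chemistry=3, Civics=6, Music=4, Calculus=2, Econ=1, Latin=4, Geology=5, Logic=5. Every pair that conflicts lands in different time slots.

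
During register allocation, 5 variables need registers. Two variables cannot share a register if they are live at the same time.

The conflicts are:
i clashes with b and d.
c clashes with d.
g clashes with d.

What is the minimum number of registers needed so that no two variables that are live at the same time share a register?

g and d conflict, so at least 2 registers are needed.
2 registers suffice: register 1 → {b, d}; register 2 → {i, c, g}. Each listed conflict is separated.

2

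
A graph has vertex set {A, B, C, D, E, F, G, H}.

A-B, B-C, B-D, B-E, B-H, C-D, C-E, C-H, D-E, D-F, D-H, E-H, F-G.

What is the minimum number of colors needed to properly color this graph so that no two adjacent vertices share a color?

B, C, D, E, H form a clique, so at least 5 colors are needed.
One proper 5-coloring: A=2, B=1, C=3, D=2, E=4, F=1, G=2, H=5. Each edge has distinct colors on its endpoints.

5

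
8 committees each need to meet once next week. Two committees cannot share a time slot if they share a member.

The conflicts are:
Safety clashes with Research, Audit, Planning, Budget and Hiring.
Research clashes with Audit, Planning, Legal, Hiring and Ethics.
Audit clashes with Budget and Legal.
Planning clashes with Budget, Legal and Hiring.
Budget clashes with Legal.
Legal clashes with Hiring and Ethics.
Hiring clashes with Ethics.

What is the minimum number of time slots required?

4

Safety, Research, Planning, Hiring all conflict with each other, so at least 4 time slots are needed.
4 time slots suffice: Safety=2, Research=1, Audit=3, Planning=3, Budget=1, Legal=2, Hiring=4, Ethics=3. No two conflicting committees share a time slot.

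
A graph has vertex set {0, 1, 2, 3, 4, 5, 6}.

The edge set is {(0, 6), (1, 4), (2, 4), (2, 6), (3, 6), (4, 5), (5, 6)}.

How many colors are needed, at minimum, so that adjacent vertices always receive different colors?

2

2 and 4 are adjacent, so at least 2 colors are needed.
One proper 2-coloring: 0=b, 1=b, 2=b, 3=b, 4=a, 5=b, 6=a. Each edge has distinct colors on its endpoints.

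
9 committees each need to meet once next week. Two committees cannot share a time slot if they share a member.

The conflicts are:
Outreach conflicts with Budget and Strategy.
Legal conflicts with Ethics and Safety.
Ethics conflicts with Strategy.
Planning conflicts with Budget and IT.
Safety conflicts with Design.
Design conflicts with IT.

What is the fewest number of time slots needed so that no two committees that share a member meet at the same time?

The cycle Planning-Budget-Outreach-Strategy-Ethics-Legal-Safety-Design-IT-Planning has odd length 9, so it cannot be 2-colored; at least 3 time slots are needed.
Using 3 time slots: Outreach=1, Legal=2, Ethics=1, Planning=1, Budget=2, Safety=3, Design=1, Strategy=2, IT=2. Every pair that conflicts lands in different time slots.

3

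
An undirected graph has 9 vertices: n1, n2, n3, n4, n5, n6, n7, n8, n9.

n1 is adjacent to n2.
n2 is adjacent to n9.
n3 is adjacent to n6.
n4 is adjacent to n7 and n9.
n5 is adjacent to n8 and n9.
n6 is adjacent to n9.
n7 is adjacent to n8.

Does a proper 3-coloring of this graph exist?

The chromatic number is 3. The cycle n7-n4-n9-n5-n8-n7 has odd length 5, so it cannot be 2-colored; at least 3 colors are needed.
3 colors suffice: color 1 → {n1, n3, n7, n9}; color 2 → {n2, n4, n6, n8}; color 3 → {n5}.
That is already a proper 3-coloring.

Yes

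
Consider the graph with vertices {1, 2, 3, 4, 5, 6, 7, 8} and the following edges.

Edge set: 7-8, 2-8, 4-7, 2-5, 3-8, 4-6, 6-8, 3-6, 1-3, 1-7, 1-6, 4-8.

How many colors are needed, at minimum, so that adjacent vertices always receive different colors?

3

4, 7, 8 are pairwise adjacent, so at least 3 colors are needed.
One proper 3-coloring: 1=a, 2=b, 3=c, 4=c, 5=a, 6=b, 7=b, 8=a. Each edge has distinct colors on its endpoints.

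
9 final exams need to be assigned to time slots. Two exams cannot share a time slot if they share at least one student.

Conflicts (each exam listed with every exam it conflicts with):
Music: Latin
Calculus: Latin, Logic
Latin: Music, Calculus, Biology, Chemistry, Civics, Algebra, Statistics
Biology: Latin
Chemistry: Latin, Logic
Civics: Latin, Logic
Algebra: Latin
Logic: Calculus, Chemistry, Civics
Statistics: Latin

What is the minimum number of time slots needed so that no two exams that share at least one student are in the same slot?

2

Latin and Biology conflict, so at least 2 time slots are needed.
2 time slots suffice: time slot 1 → {Latin, Logic}; time slot 2 → {Music, Calculus, Biology, Chemistry, Civics, Algebra, Statistics}. No two conflicting exams share a time slot.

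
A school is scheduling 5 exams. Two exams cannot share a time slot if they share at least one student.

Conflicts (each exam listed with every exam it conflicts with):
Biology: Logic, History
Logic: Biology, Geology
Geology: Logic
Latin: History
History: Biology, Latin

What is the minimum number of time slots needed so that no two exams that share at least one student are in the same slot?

2

Biology and Logic conflict, so at least 2 time slots are needed.
Using 2 time slots: Biology=1, Logic=2, Geology=1, Latin=1, History=2. Each listed conflict is separated.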